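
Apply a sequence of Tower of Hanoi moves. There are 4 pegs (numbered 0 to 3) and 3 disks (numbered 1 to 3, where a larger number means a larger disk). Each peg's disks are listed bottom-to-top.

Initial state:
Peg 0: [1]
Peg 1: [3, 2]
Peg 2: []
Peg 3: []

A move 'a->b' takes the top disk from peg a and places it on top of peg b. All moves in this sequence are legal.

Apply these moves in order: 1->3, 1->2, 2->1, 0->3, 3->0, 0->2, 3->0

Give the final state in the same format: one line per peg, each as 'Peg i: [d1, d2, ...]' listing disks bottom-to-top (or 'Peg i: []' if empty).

Answer: Peg 0: [2]
Peg 1: [3]
Peg 2: [1]
Peg 3: []

Derivation:
After move 1 (1->3):
Peg 0: [1]
Peg 1: [3]
Peg 2: []
Peg 3: [2]

After move 2 (1->2):
Peg 0: [1]
Peg 1: []
Peg 2: [3]
Peg 3: [2]

After move 3 (2->1):
Peg 0: [1]
Peg 1: [3]
Peg 2: []
Peg 3: [2]

After move 4 (0->3):
Peg 0: []
Peg 1: [3]
Peg 2: []
Peg 3: [2, 1]

After move 5 (3->0):
Peg 0: [1]
Peg 1: [3]
Peg 2: []
Peg 3: [2]

After move 6 (0->2):
Peg 0: []
Peg 1: [3]
Peg 2: [1]
Peg 3: [2]

After move 7 (3->0):
Peg 0: [2]
Peg 1: [3]
Peg 2: [1]
Peg 3: []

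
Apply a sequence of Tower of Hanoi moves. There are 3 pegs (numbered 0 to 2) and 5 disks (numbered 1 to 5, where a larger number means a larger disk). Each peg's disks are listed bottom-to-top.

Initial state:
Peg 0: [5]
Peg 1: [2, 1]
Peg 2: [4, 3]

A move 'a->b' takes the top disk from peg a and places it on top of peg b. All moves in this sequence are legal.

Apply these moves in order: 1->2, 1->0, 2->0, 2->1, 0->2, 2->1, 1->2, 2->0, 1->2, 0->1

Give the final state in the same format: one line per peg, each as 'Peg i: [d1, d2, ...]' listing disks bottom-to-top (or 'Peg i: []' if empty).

After move 1 (1->2):
Peg 0: [5]
Peg 1: [2]
Peg 2: [4, 3, 1]

After move 2 (1->0):
Peg 0: [5, 2]
Peg 1: []
Peg 2: [4, 3, 1]

After move 3 (2->0):
Peg 0: [5, 2, 1]
Peg 1: []
Peg 2: [4, 3]

After move 4 (2->1):
Peg 0: [5, 2, 1]
Peg 1: [3]
Peg 2: [4]

After move 5 (0->2):
Peg 0: [5, 2]
Peg 1: [3]
Peg 2: [4, 1]

After move 6 (2->1):
Peg 0: [5, 2]
Peg 1: [3, 1]
Peg 2: [4]

After move 7 (1->2):
Peg 0: [5, 2]
Peg 1: [3]
Peg 2: [4, 1]

After move 8 (2->0):
Peg 0: [5, 2, 1]
Peg 1: [3]
Peg 2: [4]

After move 9 (1->2):
Peg 0: [5, 2, 1]
Peg 1: []
Peg 2: [4, 3]

After move 10 (0->1):
Peg 0: [5, 2]
Peg 1: [1]
Peg 2: [4, 3]

Answer: Peg 0: [5, 2]
Peg 1: [1]
Peg 2: [4, 3]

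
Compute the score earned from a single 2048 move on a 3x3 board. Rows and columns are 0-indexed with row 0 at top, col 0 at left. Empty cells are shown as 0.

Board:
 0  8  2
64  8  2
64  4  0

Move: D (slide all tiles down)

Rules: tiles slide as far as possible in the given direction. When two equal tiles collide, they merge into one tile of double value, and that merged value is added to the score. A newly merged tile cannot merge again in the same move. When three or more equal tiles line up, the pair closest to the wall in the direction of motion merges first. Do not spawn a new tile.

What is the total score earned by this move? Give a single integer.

Slide down:
col 0: [0, 64, 64] -> [0, 0, 128]  score +128 (running 128)
col 1: [8, 8, 4] -> [0, 16, 4]  score +16 (running 144)
col 2: [2, 2, 0] -> [0, 0, 4]  score +4 (running 148)
Board after move:
  0   0   0
  0  16   0
128   4   4

Answer: 148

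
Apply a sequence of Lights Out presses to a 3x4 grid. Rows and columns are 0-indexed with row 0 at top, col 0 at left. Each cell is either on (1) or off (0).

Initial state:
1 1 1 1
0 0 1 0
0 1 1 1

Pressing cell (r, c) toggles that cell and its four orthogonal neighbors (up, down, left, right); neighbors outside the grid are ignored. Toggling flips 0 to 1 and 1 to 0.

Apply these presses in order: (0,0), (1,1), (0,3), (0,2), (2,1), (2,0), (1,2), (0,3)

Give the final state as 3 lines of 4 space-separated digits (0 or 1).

After press 1 at (0,0):
0 0 1 1
1 0 1 0
0 1 1 1

After press 2 at (1,1):
0 1 1 1
0 1 0 0
0 0 1 1

After press 3 at (0,3):
0 1 0 0
0 1 0 1
0 0 1 1

After press 4 at (0,2):
0 0 1 1
0 1 1 1
0 0 1 1

After press 5 at (2,1):
0 0 1 1
0 0 1 1
1 1 0 1

After press 6 at (2,0):
0 0 1 1
1 0 1 1
0 0 0 1

After press 7 at (1,2):
0 0 0 1
1 1 0 0
0 0 1 1

After press 8 at (0,3):
0 0 1 0
1 1 0 1
0 0 1 1

Answer: 0 0 1 0
1 1 0 1
0 0 1 1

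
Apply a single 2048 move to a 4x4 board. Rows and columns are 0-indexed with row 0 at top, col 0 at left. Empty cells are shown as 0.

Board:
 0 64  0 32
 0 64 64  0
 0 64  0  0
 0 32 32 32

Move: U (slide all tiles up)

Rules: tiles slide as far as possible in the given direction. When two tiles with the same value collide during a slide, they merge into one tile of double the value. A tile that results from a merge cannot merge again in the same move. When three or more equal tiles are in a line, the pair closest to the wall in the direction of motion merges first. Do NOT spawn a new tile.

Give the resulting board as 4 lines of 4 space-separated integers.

Slide up:
col 0: [0, 0, 0, 0] -> [0, 0, 0, 0]
col 1: [64, 64, 64, 32] -> [128, 64, 32, 0]
col 2: [0, 64, 0, 32] -> [64, 32, 0, 0]
col 3: [32, 0, 0, 32] -> [64, 0, 0, 0]

Answer:   0 128  64  64
  0  64  32   0
  0  32   0   0
  0   0   0   0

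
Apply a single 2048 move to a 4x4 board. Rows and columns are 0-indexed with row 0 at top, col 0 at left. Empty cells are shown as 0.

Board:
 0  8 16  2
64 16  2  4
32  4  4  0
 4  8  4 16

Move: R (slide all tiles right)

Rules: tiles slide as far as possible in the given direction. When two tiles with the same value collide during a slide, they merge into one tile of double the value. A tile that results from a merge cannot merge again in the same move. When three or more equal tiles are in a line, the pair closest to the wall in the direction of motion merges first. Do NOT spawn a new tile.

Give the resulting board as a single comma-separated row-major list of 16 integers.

Slide right:
row 0: [0, 8, 16, 2] -> [0, 8, 16, 2]
row 1: [64, 16, 2, 4] -> [64, 16, 2, 4]
row 2: [32, 4, 4, 0] -> [0, 0, 32, 8]
row 3: [4, 8, 4, 16] -> [4, 8, 4, 16]

Answer: 0, 8, 16, 2, 64, 16, 2, 4, 0, 0, 32, 8, 4, 8, 4, 16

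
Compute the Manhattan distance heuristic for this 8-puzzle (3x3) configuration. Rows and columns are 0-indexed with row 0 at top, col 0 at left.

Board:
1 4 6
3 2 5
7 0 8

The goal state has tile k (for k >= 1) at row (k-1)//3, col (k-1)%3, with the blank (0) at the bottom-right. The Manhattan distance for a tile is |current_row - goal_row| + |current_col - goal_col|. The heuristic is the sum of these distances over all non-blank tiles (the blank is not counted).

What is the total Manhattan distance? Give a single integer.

Tile 1: (0,0)->(0,0) = 0
Tile 4: (0,1)->(1,0) = 2
Tile 6: (0,2)->(1,2) = 1
Tile 3: (1,0)->(0,2) = 3
Tile 2: (1,1)->(0,1) = 1
Tile 5: (1,2)->(1,1) = 1
Tile 7: (2,0)->(2,0) = 0
Tile 8: (2,2)->(2,1) = 1
Sum: 0 + 2 + 1 + 3 + 1 + 1 + 0 + 1 = 9

Answer: 9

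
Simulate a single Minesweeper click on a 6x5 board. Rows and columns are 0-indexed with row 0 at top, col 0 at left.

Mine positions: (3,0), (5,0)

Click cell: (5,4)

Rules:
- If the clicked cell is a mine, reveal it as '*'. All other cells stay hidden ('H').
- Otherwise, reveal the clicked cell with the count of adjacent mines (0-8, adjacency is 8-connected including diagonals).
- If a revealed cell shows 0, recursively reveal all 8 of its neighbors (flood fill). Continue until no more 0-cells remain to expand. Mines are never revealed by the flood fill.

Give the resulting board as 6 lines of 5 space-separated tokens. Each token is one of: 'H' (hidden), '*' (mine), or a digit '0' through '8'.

0 0 0 0 0
0 0 0 0 0
1 1 0 0 0
H 1 0 0 0
H 2 0 0 0
H 1 0 0 0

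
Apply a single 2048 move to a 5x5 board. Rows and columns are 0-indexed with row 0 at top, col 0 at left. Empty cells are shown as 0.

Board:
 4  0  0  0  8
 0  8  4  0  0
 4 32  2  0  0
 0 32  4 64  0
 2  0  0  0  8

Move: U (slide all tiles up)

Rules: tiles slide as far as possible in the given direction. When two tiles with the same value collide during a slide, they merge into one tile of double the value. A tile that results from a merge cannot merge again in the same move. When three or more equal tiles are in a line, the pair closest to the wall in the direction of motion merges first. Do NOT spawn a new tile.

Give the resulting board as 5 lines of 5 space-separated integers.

Answer:  8  8  4 64 16
 2 64  2  0  0
 0  0  4  0  0
 0  0  0  0  0
 0  0  0  0  0

Derivation:
Slide up:
col 0: [4, 0, 4, 0, 2] -> [8, 2, 0, 0, 0]
col 1: [0, 8, 32, 32, 0] -> [8, 64, 0, 0, 0]
col 2: [0, 4, 2, 4, 0] -> [4, 2, 4, 0, 0]
col 3: [0, 0, 0, 64, 0] -> [64, 0, 0, 0, 0]
col 4: [8, 0, 0, 0, 8] -> [16, 0, 0, 0, 0]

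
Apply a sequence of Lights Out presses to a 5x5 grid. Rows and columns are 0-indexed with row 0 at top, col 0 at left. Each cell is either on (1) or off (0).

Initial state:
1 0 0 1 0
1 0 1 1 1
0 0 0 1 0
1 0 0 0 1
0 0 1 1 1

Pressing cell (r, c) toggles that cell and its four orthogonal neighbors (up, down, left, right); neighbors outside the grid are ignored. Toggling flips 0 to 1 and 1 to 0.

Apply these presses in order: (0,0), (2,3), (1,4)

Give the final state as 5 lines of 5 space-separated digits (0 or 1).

Answer: 0 1 0 1 1
0 0 1 1 0
0 0 1 0 0
1 0 0 1 1
0 0 1 1 1

Derivation:
After press 1 at (0,0):
0 1 0 1 0
0 0 1 1 1
0 0 0 1 0
1 0 0 0 1
0 0 1 1 1

After press 2 at (2,3):
0 1 0 1 0
0 0 1 0 1
0 0 1 0 1
1 0 0 1 1
0 0 1 1 1

After press 3 at (1,4):
0 1 0 1 1
0 0 1 1 0
0 0 1 0 0
1 0 0 1 1
0 0 1 1 1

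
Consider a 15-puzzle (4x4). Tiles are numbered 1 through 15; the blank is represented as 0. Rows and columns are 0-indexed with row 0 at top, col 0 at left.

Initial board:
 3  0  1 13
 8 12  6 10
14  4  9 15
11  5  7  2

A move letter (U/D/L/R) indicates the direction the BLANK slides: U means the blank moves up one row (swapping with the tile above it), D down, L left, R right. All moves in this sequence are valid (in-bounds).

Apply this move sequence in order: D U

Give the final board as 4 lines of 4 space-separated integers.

After move 1 (D):
 3 12  1 13
 8  0  6 10
14  4  9 15
11  5  7  2

After move 2 (U):
 3  0  1 13
 8 12  6 10
14  4  9 15
11  5  7  2

Answer:  3  0  1 13
 8 12  6 10
14  4  9 15
11  5  7  2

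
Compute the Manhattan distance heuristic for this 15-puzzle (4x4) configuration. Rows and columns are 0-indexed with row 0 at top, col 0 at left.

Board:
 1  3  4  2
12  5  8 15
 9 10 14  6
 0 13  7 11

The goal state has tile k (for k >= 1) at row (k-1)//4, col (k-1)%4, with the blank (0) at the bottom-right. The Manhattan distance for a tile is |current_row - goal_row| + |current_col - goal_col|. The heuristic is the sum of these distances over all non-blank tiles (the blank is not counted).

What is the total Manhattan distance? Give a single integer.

Tile 1: at (0,0), goal (0,0), distance |0-0|+|0-0| = 0
Tile 3: at (0,1), goal (0,2), distance |0-0|+|1-2| = 1
Tile 4: at (0,2), goal (0,3), distance |0-0|+|2-3| = 1
Tile 2: at (0,3), goal (0,1), distance |0-0|+|3-1| = 2
Tile 12: at (1,0), goal (2,3), distance |1-2|+|0-3| = 4
Tile 5: at (1,1), goal (1,0), distance |1-1|+|1-0| = 1
Tile 8: at (1,2), goal (1,3), distance |1-1|+|2-3| = 1
Tile 15: at (1,3), goal (3,2), distance |1-3|+|3-2| = 3
Tile 9: at (2,0), goal (2,0), distance |2-2|+|0-0| = 0
Tile 10: at (2,1), goal (2,1), distance |2-2|+|1-1| = 0
Tile 14: at (2,2), goal (3,1), distance |2-3|+|2-1| = 2
Tile 6: at (2,3), goal (1,1), distance |2-1|+|3-1| = 3
Tile 13: at (3,1), goal (3,0), distance |3-3|+|1-0| = 1
Tile 7: at (3,2), goal (1,2), distance |3-1|+|2-2| = 2
Tile 11: at (3,3), goal (2,2), distance |3-2|+|3-2| = 2
Sum: 0 + 1 + 1 + 2 + 4 + 1 + 1 + 3 + 0 + 0 + 2 + 3 + 1 + 2 + 2 = 23

Answer: 23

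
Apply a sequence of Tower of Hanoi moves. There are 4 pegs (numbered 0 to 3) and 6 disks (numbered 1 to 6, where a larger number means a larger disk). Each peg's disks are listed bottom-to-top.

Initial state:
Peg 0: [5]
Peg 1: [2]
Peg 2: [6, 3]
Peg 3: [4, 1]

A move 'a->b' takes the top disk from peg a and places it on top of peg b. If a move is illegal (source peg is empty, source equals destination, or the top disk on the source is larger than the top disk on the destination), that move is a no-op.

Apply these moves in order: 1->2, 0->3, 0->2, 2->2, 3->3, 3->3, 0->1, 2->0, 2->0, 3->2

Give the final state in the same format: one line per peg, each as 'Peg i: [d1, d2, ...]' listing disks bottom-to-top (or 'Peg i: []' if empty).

Answer: Peg 0: [2]
Peg 1: [5]
Peg 2: [6, 3, 1]
Peg 3: [4]

Derivation:
After move 1 (1->2):
Peg 0: [5]
Peg 1: []
Peg 2: [6, 3, 2]
Peg 3: [4, 1]

After move 2 (0->3):
Peg 0: [5]
Peg 1: []
Peg 2: [6, 3, 2]
Peg 3: [4, 1]

After move 3 (0->2):
Peg 0: [5]
Peg 1: []
Peg 2: [6, 3, 2]
Peg 3: [4, 1]

After move 4 (2->2):
Peg 0: [5]
Peg 1: []
Peg 2: [6, 3, 2]
Peg 3: [4, 1]

After move 5 (3->3):
Peg 0: [5]
Peg 1: []
Peg 2: [6, 3, 2]
Peg 3: [4, 1]

After move 6 (3->3):
Peg 0: [5]
Peg 1: []
Peg 2: [6, 3, 2]
Peg 3: [4, 1]

After move 7 (0->1):
Peg 0: []
Peg 1: [5]
Peg 2: [6, 3, 2]
Peg 3: [4, 1]

After move 8 (2->0):
Peg 0: [2]
Peg 1: [5]
Peg 2: [6, 3]
Peg 3: [4, 1]

After move 9 (2->0):
Peg 0: [2]
Peg 1: [5]
Peg 2: [6, 3]
Peg 3: [4, 1]

After move 10 (3->2):
Peg 0: [2]
Peg 1: [5]
Peg 2: [6, 3, 1]
Peg 3: [4]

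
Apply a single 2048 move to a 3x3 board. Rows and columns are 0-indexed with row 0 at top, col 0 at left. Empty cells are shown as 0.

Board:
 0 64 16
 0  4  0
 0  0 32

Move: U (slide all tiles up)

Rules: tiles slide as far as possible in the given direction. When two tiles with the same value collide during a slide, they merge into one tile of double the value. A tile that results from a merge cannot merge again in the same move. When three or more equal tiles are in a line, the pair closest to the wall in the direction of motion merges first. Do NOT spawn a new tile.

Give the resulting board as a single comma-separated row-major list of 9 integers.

Answer: 0, 64, 16, 0, 4, 32, 0, 0, 0

Derivation:
Slide up:
col 0: [0, 0, 0] -> [0, 0, 0]
col 1: [64, 4, 0] -> [64, 4, 0]
col 2: [16, 0, 32] -> [16, 32, 0]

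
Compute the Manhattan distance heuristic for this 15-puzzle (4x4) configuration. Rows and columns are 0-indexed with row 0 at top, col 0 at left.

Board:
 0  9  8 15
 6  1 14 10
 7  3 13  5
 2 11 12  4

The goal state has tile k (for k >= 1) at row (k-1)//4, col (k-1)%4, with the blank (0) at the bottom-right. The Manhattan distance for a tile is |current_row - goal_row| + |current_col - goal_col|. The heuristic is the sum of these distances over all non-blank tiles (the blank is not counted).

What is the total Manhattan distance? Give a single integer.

Answer: 42

Derivation:
Tile 9: at (0,1), goal (2,0), distance |0-2|+|1-0| = 3
Tile 8: at (0,2), goal (1,3), distance |0-1|+|2-3| = 2
Tile 15: at (0,3), goal (3,2), distance |0-3|+|3-2| = 4
Tile 6: at (1,0), goal (1,1), distance |1-1|+|0-1| = 1
Tile 1: at (1,1), goal (0,0), distance |1-0|+|1-0| = 2
Tile 14: at (1,2), goal (3,1), distance |1-3|+|2-1| = 3
Tile 10: at (1,3), goal (2,1), distance |1-2|+|3-1| = 3
Tile 7: at (2,0), goal (1,2), distance |2-1|+|0-2| = 3
Tile 3: at (2,1), goal (0,2), distance |2-0|+|1-2| = 3
Tile 13: at (2,2), goal (3,0), distance |2-3|+|2-0| = 3
Tile 5: at (2,3), goal (1,0), distance |2-1|+|3-0| = 4
Tile 2: at (3,0), goal (0,1), distance |3-0|+|0-1| = 4
Tile 11: at (3,1), goal (2,2), distance |3-2|+|1-2| = 2
Tile 12: at (3,2), goal (2,3), distance |3-2|+|2-3| = 2
Tile 4: at (3,3), goal (0,3), distance |3-0|+|3-3| = 3
Sum: 3 + 2 + 4 + 1 + 2 + 3 + 3 + 3 + 3 + 3 + 4 + 4 + 2 + 2 + 3 = 42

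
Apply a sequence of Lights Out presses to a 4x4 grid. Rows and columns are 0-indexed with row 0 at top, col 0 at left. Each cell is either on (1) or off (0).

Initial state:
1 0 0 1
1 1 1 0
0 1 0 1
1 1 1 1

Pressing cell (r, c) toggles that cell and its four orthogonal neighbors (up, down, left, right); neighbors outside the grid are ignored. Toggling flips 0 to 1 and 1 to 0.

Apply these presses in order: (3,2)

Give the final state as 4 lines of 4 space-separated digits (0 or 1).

After press 1 at (3,2):
1 0 0 1
1 1 1 0
0 1 1 1
1 0 0 0

Answer: 1 0 0 1
1 1 1 0
0 1 1 1
1 0 0 0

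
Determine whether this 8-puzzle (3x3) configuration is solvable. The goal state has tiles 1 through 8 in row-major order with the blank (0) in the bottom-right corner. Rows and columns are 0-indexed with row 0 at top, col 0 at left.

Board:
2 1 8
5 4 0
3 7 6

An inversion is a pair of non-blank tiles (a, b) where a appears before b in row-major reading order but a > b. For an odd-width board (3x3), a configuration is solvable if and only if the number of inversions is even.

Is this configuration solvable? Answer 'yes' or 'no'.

Answer: yes

Derivation:
Inversions (pairs i<j in row-major order where tile[i] > tile[j] > 0): 10
10 is even, so the puzzle is solvable.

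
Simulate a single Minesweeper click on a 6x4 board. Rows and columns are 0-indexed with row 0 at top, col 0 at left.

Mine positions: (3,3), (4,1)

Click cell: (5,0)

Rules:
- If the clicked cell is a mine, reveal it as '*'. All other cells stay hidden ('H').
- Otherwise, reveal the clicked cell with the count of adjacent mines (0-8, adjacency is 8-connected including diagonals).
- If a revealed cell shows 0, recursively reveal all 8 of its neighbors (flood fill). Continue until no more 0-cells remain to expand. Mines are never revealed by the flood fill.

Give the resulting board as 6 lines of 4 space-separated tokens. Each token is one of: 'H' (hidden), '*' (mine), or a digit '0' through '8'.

H H H H
H H H H
H H H H
H H H H
H H H H
1 H H H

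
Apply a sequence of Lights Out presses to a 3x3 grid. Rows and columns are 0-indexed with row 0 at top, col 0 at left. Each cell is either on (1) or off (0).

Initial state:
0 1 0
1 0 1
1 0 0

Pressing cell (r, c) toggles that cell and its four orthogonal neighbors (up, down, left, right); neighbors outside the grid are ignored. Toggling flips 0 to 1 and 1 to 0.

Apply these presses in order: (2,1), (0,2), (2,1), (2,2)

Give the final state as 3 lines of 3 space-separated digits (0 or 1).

Answer: 0 0 1
1 0 1
1 1 1

Derivation:
After press 1 at (2,1):
0 1 0
1 1 1
0 1 1

After press 2 at (0,2):
0 0 1
1 1 0
0 1 1

After press 3 at (2,1):
0 0 1
1 0 0
1 0 0

After press 4 at (2,2):
0 0 1
1 0 1
1 1 1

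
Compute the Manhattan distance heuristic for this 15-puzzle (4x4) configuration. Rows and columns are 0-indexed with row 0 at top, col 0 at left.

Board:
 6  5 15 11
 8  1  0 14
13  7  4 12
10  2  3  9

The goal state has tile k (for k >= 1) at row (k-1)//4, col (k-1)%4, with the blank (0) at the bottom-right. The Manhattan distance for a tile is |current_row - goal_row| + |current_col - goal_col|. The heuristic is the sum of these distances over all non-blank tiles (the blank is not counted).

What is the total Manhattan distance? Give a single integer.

Tile 6: (0,0)->(1,1) = 2
Tile 5: (0,1)->(1,0) = 2
Tile 15: (0,2)->(3,2) = 3
Tile 11: (0,3)->(2,2) = 3
Tile 8: (1,0)->(1,3) = 3
Tile 1: (1,1)->(0,0) = 2
Tile 14: (1,3)->(3,1) = 4
Tile 13: (2,0)->(3,0) = 1
Tile 7: (2,1)->(1,2) = 2
Tile 4: (2,2)->(0,3) = 3
Tile 12: (2,3)->(2,3) = 0
Tile 10: (3,0)->(2,1) = 2
Tile 2: (3,1)->(0,1) = 3
Tile 3: (3,2)->(0,2) = 3
Tile 9: (3,3)->(2,0) = 4
Sum: 2 + 2 + 3 + 3 + 3 + 2 + 4 + 1 + 2 + 3 + 0 + 2 + 3 + 3 + 4 = 37

Answer: 37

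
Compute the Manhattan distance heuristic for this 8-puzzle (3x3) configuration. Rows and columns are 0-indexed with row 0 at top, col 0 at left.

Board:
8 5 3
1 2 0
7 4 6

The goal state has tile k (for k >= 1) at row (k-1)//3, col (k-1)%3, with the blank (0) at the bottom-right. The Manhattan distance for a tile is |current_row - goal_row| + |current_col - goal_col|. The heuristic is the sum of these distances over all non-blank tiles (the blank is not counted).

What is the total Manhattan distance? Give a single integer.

Answer: 9

Derivation:
Tile 8: (0,0)->(2,1) = 3
Tile 5: (0,1)->(1,1) = 1
Tile 3: (0,2)->(0,2) = 0
Tile 1: (1,0)->(0,0) = 1
Tile 2: (1,1)->(0,1) = 1
Tile 7: (2,0)->(2,0) = 0
Tile 4: (2,1)->(1,0) = 2
Tile 6: (2,2)->(1,2) = 1
Sum: 3 + 1 + 0 + 1 + 1 + 0 + 2 + 1 = 9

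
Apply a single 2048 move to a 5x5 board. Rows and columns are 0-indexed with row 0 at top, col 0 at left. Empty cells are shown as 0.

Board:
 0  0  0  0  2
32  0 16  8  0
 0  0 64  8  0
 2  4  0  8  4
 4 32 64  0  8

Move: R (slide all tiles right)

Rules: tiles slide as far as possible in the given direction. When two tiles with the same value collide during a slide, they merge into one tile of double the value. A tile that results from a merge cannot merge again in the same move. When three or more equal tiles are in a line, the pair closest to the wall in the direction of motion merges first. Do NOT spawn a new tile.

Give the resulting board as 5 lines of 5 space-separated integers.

Slide right:
row 0: [0, 0, 0, 0, 2] -> [0, 0, 0, 0, 2]
row 1: [32, 0, 16, 8, 0] -> [0, 0, 32, 16, 8]
row 2: [0, 0, 64, 8, 0] -> [0, 0, 0, 64, 8]
row 3: [2, 4, 0, 8, 4] -> [0, 2, 4, 8, 4]
row 4: [4, 32, 64, 0, 8] -> [0, 4, 32, 64, 8]

Answer:  0  0  0  0  2
 0  0 32 16  8
 0  0  0 64  8
 0  2  4  8  4
 0  4 32 64  8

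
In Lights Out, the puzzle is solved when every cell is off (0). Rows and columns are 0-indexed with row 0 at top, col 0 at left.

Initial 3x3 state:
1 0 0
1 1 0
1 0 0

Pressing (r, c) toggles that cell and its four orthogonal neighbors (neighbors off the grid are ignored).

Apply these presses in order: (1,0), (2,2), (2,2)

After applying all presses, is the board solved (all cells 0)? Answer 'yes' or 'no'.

Answer: yes

Derivation:
After press 1 at (1,0):
0 0 0
0 0 0
0 0 0

After press 2 at (2,2):
0 0 0
0 0 1
0 1 1

After press 3 at (2,2):
0 0 0
0 0 0
0 0 0

Lights still on: 0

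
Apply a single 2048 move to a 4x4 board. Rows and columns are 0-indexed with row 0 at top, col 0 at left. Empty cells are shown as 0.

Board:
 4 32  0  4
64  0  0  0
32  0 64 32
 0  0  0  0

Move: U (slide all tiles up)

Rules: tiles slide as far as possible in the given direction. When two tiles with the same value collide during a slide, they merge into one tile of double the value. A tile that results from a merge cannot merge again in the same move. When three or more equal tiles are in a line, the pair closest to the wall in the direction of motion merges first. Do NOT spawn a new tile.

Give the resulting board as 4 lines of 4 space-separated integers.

Answer:  4 32 64  4
64  0  0 32
32  0  0  0
 0  0  0  0

Derivation:
Slide up:
col 0: [4, 64, 32, 0] -> [4, 64, 32, 0]
col 1: [32, 0, 0, 0] -> [32, 0, 0, 0]
col 2: [0, 0, 64, 0] -> [64, 0, 0, 0]
col 3: [4, 0, 32, 0] -> [4, 32, 0, 0]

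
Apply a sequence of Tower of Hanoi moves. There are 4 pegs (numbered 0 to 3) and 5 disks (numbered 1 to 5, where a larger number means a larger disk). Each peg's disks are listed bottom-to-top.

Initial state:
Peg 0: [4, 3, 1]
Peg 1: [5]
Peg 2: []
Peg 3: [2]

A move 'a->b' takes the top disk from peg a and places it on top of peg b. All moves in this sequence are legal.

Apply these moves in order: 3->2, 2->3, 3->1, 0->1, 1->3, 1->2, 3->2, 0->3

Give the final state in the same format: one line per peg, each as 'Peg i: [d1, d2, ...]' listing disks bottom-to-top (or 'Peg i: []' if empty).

Answer: Peg 0: [4]
Peg 1: [5]
Peg 2: [2, 1]
Peg 3: [3]

Derivation:
After move 1 (3->2):
Peg 0: [4, 3, 1]
Peg 1: [5]
Peg 2: [2]
Peg 3: []

After move 2 (2->3):
Peg 0: [4, 3, 1]
Peg 1: [5]
Peg 2: []
Peg 3: [2]

After move 3 (3->1):
Peg 0: [4, 3, 1]
Peg 1: [5, 2]
Peg 2: []
Peg 3: []

After move 4 (0->1):
Peg 0: [4, 3]
Peg 1: [5, 2, 1]
Peg 2: []
Peg 3: []

After move 5 (1->3):
Peg 0: [4, 3]
Peg 1: [5, 2]
Peg 2: []
Peg 3: [1]

After move 6 (1->2):
Peg 0: [4, 3]
Peg 1: [5]
Peg 2: [2]
Peg 3: [1]

After move 7 (3->2):
Peg 0: [4, 3]
Peg 1: [5]
Peg 2: [2, 1]
Peg 3: []

After move 8 (0->3):
Peg 0: [4]
Peg 1: [5]
Peg 2: [2, 1]
Peg 3: [3]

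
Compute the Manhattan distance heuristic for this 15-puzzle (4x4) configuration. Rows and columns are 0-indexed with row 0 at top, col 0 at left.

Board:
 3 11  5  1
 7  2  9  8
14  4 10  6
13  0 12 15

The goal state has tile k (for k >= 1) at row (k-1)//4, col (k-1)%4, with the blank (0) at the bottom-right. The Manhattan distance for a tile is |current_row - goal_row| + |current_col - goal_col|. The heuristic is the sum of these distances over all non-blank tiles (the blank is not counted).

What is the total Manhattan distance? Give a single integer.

Answer: 30

Derivation:
Tile 3: at (0,0), goal (0,2), distance |0-0|+|0-2| = 2
Tile 11: at (0,1), goal (2,2), distance |0-2|+|1-2| = 3
Tile 5: at (0,2), goal (1,0), distance |0-1|+|2-0| = 3
Tile 1: at (0,3), goal (0,0), distance |0-0|+|3-0| = 3
Tile 7: at (1,0), goal (1,2), distance |1-1|+|0-2| = 2
Tile 2: at (1,1), goal (0,1), distance |1-0|+|1-1| = 1
Tile 9: at (1,2), goal (2,0), distance |1-2|+|2-0| = 3
Tile 8: at (1,3), goal (1,3), distance |1-1|+|3-3| = 0
Tile 14: at (2,0), goal (3,1), distance |2-3|+|0-1| = 2
Tile 4: at (2,1), goal (0,3), distance |2-0|+|1-3| = 4
Tile 10: at (2,2), goal (2,1), distance |2-2|+|2-1| = 1
Tile 6: at (2,3), goal (1,1), distance |2-1|+|3-1| = 3
Tile 13: at (3,0), goal (3,0), distance |3-3|+|0-0| = 0
Tile 12: at (3,2), goal (2,3), distance |3-2|+|2-3| = 2
Tile 15: at (3,3), goal (3,2), distance |3-3|+|3-2| = 1
Sum: 2 + 3 + 3 + 3 + 2 + 1 + 3 + 0 + 2 + 4 + 1 + 3 + 0 + 2 + 1 = 30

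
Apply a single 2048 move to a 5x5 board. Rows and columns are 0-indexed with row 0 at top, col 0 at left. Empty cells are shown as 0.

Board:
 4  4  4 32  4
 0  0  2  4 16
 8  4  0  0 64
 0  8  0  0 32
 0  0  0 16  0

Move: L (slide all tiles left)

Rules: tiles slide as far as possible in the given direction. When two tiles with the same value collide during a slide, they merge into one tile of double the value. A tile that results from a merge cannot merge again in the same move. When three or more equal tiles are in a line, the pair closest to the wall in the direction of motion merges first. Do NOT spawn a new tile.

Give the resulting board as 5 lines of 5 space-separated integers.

Slide left:
row 0: [4, 4, 4, 32, 4] -> [8, 4, 32, 4, 0]
row 1: [0, 0, 2, 4, 16] -> [2, 4, 16, 0, 0]
row 2: [8, 4, 0, 0, 64] -> [8, 4, 64, 0, 0]
row 3: [0, 8, 0, 0, 32] -> [8, 32, 0, 0, 0]
row 4: [0, 0, 0, 16, 0] -> [16, 0, 0, 0, 0]

Answer:  8  4 32  4  0
 2  4 16  0  0
 8  4 64  0  0
 8 32  0  0  0
16  0  0  0  0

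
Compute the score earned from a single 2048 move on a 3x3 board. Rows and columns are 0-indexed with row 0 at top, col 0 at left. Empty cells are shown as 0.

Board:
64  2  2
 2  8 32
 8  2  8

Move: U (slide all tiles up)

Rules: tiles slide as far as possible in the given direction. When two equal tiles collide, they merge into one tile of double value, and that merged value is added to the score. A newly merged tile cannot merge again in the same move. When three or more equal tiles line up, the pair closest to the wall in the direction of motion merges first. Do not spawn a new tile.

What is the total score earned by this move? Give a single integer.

Slide up:
col 0: [64, 2, 8] -> [64, 2, 8]  score +0 (running 0)
col 1: [2, 8, 2] -> [2, 8, 2]  score +0 (running 0)
col 2: [2, 32, 8] -> [2, 32, 8]  score +0 (running 0)
Board after move:
64  2  2
 2  8 32
 8  2  8

Answer: 0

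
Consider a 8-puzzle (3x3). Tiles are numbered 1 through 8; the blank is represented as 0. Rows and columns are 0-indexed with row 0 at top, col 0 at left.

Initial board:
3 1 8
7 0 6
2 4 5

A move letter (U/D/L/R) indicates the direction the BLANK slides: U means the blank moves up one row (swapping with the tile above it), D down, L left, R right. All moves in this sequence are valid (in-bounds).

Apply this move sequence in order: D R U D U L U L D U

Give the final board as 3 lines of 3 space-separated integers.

After move 1 (D):
3 1 8
7 4 6
2 0 5

After move 2 (R):
3 1 8
7 4 6
2 5 0

After move 3 (U):
3 1 8
7 4 0
2 5 6

After move 4 (D):
3 1 8
7 4 6
2 5 0

After move 5 (U):
3 1 8
7 4 0
2 5 6

After move 6 (L):
3 1 8
7 0 4
2 5 6

After move 7 (U):
3 0 8
7 1 4
2 5 6

After move 8 (L):
0 3 8
7 1 4
2 5 6

After move 9 (D):
7 3 8
0 1 4
2 5 6

After move 10 (U):
0 3 8
7 1 4
2 5 6

Answer: 0 3 8
7 1 4
2 5 6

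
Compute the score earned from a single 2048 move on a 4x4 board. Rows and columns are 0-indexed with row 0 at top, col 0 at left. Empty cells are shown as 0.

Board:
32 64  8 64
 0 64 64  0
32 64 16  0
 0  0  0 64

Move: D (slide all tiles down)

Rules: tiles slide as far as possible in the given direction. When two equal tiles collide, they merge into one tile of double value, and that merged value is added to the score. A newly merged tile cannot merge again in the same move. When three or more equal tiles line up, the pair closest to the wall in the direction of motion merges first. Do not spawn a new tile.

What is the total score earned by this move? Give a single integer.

Slide down:
col 0: [32, 0, 32, 0] -> [0, 0, 0, 64]  score +64 (running 64)
col 1: [64, 64, 64, 0] -> [0, 0, 64, 128]  score +128 (running 192)
col 2: [8, 64, 16, 0] -> [0, 8, 64, 16]  score +0 (running 192)
col 3: [64, 0, 0, 64] -> [0, 0, 0, 128]  score +128 (running 320)
Board after move:
  0   0   0   0
  0   0   8   0
  0  64  64   0
 64 128  16 128

Answer: 320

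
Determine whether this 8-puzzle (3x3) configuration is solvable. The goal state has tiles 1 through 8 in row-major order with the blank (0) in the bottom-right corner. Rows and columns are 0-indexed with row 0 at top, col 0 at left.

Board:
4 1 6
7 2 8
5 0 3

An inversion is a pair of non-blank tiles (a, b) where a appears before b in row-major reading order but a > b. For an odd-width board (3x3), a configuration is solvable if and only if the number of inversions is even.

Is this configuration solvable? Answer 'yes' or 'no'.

Answer: yes

Derivation:
Inversions (pairs i<j in row-major order where tile[i] > tile[j] > 0): 12
12 is even, so the puzzle is solvable.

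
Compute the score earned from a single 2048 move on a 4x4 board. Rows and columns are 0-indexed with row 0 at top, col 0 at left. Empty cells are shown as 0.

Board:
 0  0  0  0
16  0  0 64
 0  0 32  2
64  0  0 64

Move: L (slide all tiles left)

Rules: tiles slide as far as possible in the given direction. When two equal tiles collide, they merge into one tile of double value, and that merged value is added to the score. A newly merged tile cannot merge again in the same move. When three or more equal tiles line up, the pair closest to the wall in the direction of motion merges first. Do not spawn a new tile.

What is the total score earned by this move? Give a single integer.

Slide left:
row 0: [0, 0, 0, 0] -> [0, 0, 0, 0]  score +0 (running 0)
row 1: [16, 0, 0, 64] -> [16, 64, 0, 0]  score +0 (running 0)
row 2: [0, 0, 32, 2] -> [32, 2, 0, 0]  score +0 (running 0)
row 3: [64, 0, 0, 64] -> [128, 0, 0, 0]  score +128 (running 128)
Board after move:
  0   0   0   0
 16  64   0   0
 32   2   0   0
128   0   0   0

Answer: 128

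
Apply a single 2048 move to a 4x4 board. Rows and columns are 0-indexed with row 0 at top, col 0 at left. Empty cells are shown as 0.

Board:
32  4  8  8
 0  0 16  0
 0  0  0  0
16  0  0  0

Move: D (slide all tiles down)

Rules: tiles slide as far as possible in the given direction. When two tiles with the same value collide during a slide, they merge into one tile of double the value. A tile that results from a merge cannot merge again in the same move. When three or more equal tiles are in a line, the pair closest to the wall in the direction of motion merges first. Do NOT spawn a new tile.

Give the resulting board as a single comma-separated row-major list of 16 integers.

Answer: 0, 0, 0, 0, 0, 0, 0, 0, 32, 0, 8, 0, 16, 4, 16, 8

Derivation:
Slide down:
col 0: [32, 0, 0, 16] -> [0, 0, 32, 16]
col 1: [4, 0, 0, 0] -> [0, 0, 0, 4]
col 2: [8, 16, 0, 0] -> [0, 0, 8, 16]
col 3: [8, 0, 0, 0] -> [0, 0, 0, 8]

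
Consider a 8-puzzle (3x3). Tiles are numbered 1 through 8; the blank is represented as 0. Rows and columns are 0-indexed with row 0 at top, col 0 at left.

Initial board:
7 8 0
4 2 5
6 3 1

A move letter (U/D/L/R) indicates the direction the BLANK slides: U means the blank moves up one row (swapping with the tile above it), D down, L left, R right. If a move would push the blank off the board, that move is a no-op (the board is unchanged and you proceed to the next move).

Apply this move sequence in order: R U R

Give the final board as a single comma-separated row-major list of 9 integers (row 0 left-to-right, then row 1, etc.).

Answer: 7, 8, 0, 4, 2, 5, 6, 3, 1

Derivation:
After move 1 (R):
7 8 0
4 2 5
6 3 1

After move 2 (U):
7 8 0
4 2 5
6 3 1

After move 3 (R):
7 8 0
4 2 5
6 3 1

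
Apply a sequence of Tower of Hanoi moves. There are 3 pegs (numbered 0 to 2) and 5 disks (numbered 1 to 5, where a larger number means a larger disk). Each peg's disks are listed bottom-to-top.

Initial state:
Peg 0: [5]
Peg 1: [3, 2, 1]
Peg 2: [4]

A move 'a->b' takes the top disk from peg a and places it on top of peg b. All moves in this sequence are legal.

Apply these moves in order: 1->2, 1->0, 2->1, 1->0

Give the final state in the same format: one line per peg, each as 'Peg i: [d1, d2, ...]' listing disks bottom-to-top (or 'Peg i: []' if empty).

After move 1 (1->2):
Peg 0: [5]
Peg 1: [3, 2]
Peg 2: [4, 1]

After move 2 (1->0):
Peg 0: [5, 2]
Peg 1: [3]
Peg 2: [4, 1]

After move 3 (2->1):
Peg 0: [5, 2]
Peg 1: [3, 1]
Peg 2: [4]

After move 4 (1->0):
Peg 0: [5, 2, 1]
Peg 1: [3]
Peg 2: [4]

Answer: Peg 0: [5, 2, 1]
Peg 1: [3]
Peg 2: [4]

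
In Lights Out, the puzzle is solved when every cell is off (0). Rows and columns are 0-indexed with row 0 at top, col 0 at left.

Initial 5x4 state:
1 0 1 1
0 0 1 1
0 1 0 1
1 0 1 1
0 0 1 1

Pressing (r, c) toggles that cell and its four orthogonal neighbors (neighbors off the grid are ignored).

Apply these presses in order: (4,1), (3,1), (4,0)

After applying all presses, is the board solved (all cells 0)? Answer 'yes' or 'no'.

Answer: no

Derivation:
After press 1 at (4,1):
1 0 1 1
0 0 1 1
0 1 0 1
1 1 1 1
1 1 0 1

After press 2 at (3,1):
1 0 1 1
0 0 1 1
0 0 0 1
0 0 0 1
1 0 0 1

After press 3 at (4,0):
1 0 1 1
0 0 1 1
0 0 0 1
1 0 0 1
0 1 0 1

Lights still on: 10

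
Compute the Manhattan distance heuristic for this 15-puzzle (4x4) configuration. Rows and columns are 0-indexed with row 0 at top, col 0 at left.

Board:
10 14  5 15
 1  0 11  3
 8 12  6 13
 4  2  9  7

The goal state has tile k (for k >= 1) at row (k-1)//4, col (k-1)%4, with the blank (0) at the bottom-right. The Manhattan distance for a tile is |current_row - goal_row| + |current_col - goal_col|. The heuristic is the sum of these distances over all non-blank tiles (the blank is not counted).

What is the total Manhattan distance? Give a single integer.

Answer: 44

Derivation:
Tile 10: at (0,0), goal (2,1), distance |0-2|+|0-1| = 3
Tile 14: at (0,1), goal (3,1), distance |0-3|+|1-1| = 3
Tile 5: at (0,2), goal (1,0), distance |0-1|+|2-0| = 3
Tile 15: at (0,3), goal (3,2), distance |0-3|+|3-2| = 4
Tile 1: at (1,0), goal (0,0), distance |1-0|+|0-0| = 1
Tile 11: at (1,2), goal (2,2), distance |1-2|+|2-2| = 1
Tile 3: at (1,3), goal (0,2), distance |1-0|+|3-2| = 2
Tile 8: at (2,0), goal (1,3), distance |2-1|+|0-3| = 4
Tile 12: at (2,1), goal (2,3), distance |2-2|+|1-3| = 2
Tile 6: at (2,2), goal (1,1), distance |2-1|+|2-1| = 2
Tile 13: at (2,3), goal (3,0), distance |2-3|+|3-0| = 4
Tile 4: at (3,0), goal (0,3), distance |3-0|+|0-3| = 6
Tile 2: at (3,1), goal (0,1), distance |3-0|+|1-1| = 3
Tile 9: at (3,2), goal (2,0), distance |3-2|+|2-0| = 3
Tile 7: at (3,3), goal (1,2), distance |3-1|+|3-2| = 3
Sum: 3 + 3 + 3 + 4 + 1 + 1 + 2 + 4 + 2 + 2 + 4 + 6 + 3 + 3 + 3 = 44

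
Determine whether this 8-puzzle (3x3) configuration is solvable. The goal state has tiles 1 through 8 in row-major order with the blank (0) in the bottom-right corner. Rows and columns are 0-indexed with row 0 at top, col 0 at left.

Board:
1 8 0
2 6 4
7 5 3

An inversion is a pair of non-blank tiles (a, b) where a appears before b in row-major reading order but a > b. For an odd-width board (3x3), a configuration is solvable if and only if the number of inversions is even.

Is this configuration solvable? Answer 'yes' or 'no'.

Answer: no

Derivation:
Inversions (pairs i<j in row-major order where tile[i] > tile[j] > 0): 13
13 is odd, so the puzzle is not solvable.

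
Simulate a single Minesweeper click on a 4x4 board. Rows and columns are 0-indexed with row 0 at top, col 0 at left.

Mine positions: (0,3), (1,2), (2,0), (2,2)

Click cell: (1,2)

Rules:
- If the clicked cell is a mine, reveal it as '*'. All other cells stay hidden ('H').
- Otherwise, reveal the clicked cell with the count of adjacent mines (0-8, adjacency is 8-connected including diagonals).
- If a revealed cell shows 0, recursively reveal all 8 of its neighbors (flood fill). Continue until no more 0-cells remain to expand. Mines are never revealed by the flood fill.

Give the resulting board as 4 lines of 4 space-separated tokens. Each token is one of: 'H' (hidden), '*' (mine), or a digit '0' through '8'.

H H H H
H H * H
H H H H
H H H H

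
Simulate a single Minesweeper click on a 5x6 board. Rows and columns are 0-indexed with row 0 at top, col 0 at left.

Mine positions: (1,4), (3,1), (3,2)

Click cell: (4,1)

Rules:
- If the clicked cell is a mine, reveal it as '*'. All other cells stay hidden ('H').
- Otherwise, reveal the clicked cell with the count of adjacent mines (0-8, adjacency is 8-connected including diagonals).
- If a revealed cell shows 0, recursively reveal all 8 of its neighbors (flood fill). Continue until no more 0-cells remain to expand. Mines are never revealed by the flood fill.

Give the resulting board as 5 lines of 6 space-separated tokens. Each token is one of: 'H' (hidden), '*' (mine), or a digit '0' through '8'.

H H H H H H
H H H H H H
H H H H H H
H H H H H H
H 2 H H H H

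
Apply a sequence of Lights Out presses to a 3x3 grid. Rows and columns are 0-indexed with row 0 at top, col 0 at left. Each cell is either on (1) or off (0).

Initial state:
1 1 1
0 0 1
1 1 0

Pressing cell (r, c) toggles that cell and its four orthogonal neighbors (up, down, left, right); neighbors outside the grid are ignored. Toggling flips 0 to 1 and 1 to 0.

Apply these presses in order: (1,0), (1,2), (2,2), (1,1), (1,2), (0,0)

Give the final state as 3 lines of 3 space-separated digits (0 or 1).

Answer: 1 1 1
1 0 1
0 1 1

Derivation:
After press 1 at (1,0):
0 1 1
1 1 1
0 1 0

After press 2 at (1,2):
0 1 0
1 0 0
0 1 1

After press 3 at (2,2):
0 1 0
1 0 1
0 0 0

After press 4 at (1,1):
0 0 0
0 1 0
0 1 0

After press 5 at (1,2):
0 0 1
0 0 1
0 1 1

After press 6 at (0,0):
1 1 1
1 0 1
0 1 1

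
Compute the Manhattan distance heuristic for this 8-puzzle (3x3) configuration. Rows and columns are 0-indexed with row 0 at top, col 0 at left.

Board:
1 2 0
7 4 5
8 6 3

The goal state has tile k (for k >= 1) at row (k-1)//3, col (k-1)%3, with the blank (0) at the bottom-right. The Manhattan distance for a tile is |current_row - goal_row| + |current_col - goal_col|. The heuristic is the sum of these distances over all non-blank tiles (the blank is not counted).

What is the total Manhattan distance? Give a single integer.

Answer: 8

Derivation:
Tile 1: (0,0)->(0,0) = 0
Tile 2: (0,1)->(0,1) = 0
Tile 7: (1,0)->(2,0) = 1
Tile 4: (1,1)->(1,0) = 1
Tile 5: (1,2)->(1,1) = 1
Tile 8: (2,0)->(2,1) = 1
Tile 6: (2,1)->(1,2) = 2
Tile 3: (2,2)->(0,2) = 2
Sum: 0 + 0 + 1 + 1 + 1 + 1 + 2 + 2 = 8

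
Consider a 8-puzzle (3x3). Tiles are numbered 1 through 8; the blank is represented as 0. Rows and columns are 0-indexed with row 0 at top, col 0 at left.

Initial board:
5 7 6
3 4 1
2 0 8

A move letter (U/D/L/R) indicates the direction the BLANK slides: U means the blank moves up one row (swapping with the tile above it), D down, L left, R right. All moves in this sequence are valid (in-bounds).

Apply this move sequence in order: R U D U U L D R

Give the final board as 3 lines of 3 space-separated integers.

Answer: 5 4 7
3 6 0
2 8 1

Derivation:
After move 1 (R):
5 7 6
3 4 1
2 8 0

After move 2 (U):
5 7 6
3 4 0
2 8 1

After move 3 (D):
5 7 6
3 4 1
2 8 0

After move 4 (U):
5 7 6
3 4 0
2 8 1

After move 5 (U):
5 7 0
3 4 6
2 8 1

After move 6 (L):
5 0 7
3 4 6
2 8 1

After move 7 (D):
5 4 7
3 0 6
2 8 1

After move 8 (R):
5 4 7
3 6 0
2 8 1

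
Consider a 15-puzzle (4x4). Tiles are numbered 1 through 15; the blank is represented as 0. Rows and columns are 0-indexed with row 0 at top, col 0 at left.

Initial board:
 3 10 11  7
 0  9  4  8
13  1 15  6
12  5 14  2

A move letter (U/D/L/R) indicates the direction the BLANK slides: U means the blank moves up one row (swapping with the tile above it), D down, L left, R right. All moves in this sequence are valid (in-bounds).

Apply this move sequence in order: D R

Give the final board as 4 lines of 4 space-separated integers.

Answer:  3 10 11  7
13  9  4  8
 1  0 15  6
12  5 14  2

Derivation:
After move 1 (D):
 3 10 11  7
13  9  4  8
 0  1 15  6
12  5 14  2

After move 2 (R):
 3 10 11  7
13  9  4  8
 1  0 15  6
12  5 14  2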